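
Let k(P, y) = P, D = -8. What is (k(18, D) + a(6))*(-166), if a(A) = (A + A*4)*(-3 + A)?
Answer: -17928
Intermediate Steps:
a(A) = 5*A*(-3 + A) (a(A) = (A + 4*A)*(-3 + A) = (5*A)*(-3 + A) = 5*A*(-3 + A))
(k(18, D) + a(6))*(-166) = (18 + 5*6*(-3 + 6))*(-166) = (18 + 5*6*3)*(-166) = (18 + 90)*(-166) = 108*(-166) = -17928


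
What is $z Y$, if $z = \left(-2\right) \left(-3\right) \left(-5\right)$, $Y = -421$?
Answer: $12630$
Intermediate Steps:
$z = -30$ ($z = 6 \left(-5\right) = -30$)
$z Y = \left(-30\right) \left(-421\right) = 12630$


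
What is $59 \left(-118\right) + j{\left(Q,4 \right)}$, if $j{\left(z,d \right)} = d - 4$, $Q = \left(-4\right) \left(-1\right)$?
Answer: $-6962$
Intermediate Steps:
$Q = 4$
$j{\left(z,d \right)} = -4 + d$
$59 \left(-118\right) + j{\left(Q,4 \right)} = 59 \left(-118\right) + \left(-4 + 4\right) = -6962 + 0 = -6962$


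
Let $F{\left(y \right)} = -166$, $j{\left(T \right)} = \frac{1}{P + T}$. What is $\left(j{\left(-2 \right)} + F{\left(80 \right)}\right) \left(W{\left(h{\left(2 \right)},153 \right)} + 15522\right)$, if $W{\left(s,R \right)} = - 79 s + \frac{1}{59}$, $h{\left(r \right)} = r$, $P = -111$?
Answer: $- \frac{17004602043}{6667} \approx -2.5506 \cdot 10^{6}$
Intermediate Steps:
$j{\left(T \right)} = \frac{1}{-111 + T}$
$W{\left(s,R \right)} = \frac{1}{59} - 79 s$ ($W{\left(s,R \right)} = - 79 s + \frac{1}{59} = \frac{1}{59} - 79 s$)
$\left(j{\left(-2 \right)} + F{\left(80 \right)}\right) \left(W{\left(h{\left(2 \right)},153 \right)} + 15522\right) = \left(\frac{1}{-111 - 2} - 166\right) \left(\left(\frac{1}{59} - 158\right) + 15522\right) = \left(\frac{1}{-113} - 166\right) \left(\left(\frac{1}{59} - 158\right) + 15522\right) = \left(- \frac{1}{113} - 166\right) \left(- \frac{9321}{59} + 15522\right) = \left(- \frac{18759}{113}\right) \frac{906477}{59} = - \frac{17004602043}{6667}$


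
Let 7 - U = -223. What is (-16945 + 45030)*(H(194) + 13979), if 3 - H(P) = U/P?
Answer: 38087163815/97 ≈ 3.9265e+8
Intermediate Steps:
U = 230 (U = 7 - 1*(-223) = 7 + 223 = 230)
H(P) = 3 - 230/P
(-16945 + 45030)*(H(194) + 13979) = (-16945 + 45030)*((3 - 230/194) + 13979) = 28085*((3 - 230*1/194) + 13979) = 28085*((3 - 115/97) + 13979) = 28085*(176/97 + 13979) = 28085*(1356139/97) = 38087163815/97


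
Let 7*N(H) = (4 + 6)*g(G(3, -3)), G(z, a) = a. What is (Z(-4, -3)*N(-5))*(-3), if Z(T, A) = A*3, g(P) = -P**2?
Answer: -2430/7 ≈ -347.14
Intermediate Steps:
Z(T, A) = 3*A
N(H) = -90/7 (N(H) = ((4 + 6)*(-1*(-3)**2))/7 = (10*(-1*9))/7 = (10*(-9))/7 = (1/7)*(-90) = -90/7)
(Z(-4, -3)*N(-5))*(-3) = ((3*(-3))*(-90/7))*(-3) = -9*(-90/7)*(-3) = (810/7)*(-3) = -2430/7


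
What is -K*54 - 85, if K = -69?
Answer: 3641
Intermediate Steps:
-K*54 - 85 = -1*(-69)*54 - 85 = 69*54 - 85 = 3726 - 85 = 3641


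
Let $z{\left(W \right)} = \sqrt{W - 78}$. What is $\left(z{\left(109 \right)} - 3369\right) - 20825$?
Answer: $-24194 + \sqrt{31} \approx -24188.0$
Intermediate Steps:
$z{\left(W \right)} = \sqrt{-78 + W}$
$\left(z{\left(109 \right)} - 3369\right) - 20825 = \left(\sqrt{-78 + 109} - 3369\right) - 20825 = \left(\sqrt{31} - 3369\right) - 20825 = \left(-3369 + \sqrt{31}\right) - 20825 = -24194 + \sqrt{31}$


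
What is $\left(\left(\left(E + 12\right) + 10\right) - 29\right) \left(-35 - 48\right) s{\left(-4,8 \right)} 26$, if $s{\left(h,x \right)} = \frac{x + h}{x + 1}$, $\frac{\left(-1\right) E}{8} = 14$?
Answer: $\frac{1027208}{9} \approx 1.1413 \cdot 10^{5}$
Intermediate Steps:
$E = -112$ ($E = \left(-8\right) 14 = -112$)
$s{\left(h,x \right)} = \frac{h + x}{1 + x}$
$\left(\left(\left(E + 12\right) + 10\right) - 29\right) \left(-35 - 48\right) s{\left(-4,8 \right)} 26 = \left(\left(\left(-112 + 12\right) + 10\right) - 29\right) \left(-35 - 48\right) \frac{-4 + 8}{1 + 8} \cdot 26 = \left(\left(-100 + 10\right) - 29\right) \left(-83\right) \frac{1}{9} \cdot 4 \cdot 26 = \left(-90 - 29\right) \left(-83\right) \frac{1}{9} \cdot 4 \cdot 26 = \left(-119\right) \left(-83\right) \frac{4}{9} \cdot 26 = 9877 \cdot \frac{4}{9} \cdot 26 = \frac{39508}{9} \cdot 26 = \frac{1027208}{9}$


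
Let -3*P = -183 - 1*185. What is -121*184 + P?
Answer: -66424/3 ≈ -22141.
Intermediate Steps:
P = 368/3 (P = -(-183 - 1*185)/3 = -(-183 - 185)/3 = -1/3*(-368) = 368/3 ≈ 122.67)
-121*184 + P = -121*184 + 368/3 = -22264 + 368/3 = -66424/3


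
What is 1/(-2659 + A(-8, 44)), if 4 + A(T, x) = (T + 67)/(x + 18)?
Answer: -62/165047 ≈ -0.00037565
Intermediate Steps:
A(T, x) = -4 + (67 + T)/(18 + x) (A(T, x) = -4 + (T + 67)/(x + 18) = -4 + (67 + T)/(18 + x))
1/(-2659 + A(-8, 44)) = 1/(-2659 + (-5 - 8 - 4*44)/(18 + 44)) = 1/(-2659 + (-5 - 8 - 176)/62) = 1/(-2659 + (1/62)*(-189)) = 1/(-2659 - 189/62) = 1/(-165047/62) = -62/165047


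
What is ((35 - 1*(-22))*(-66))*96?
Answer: -361152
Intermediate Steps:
((35 - 1*(-22))*(-66))*96 = ((35 + 22)*(-66))*96 = (57*(-66))*96 = -3762*96 = -361152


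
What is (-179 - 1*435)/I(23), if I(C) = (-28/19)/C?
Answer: 134159/14 ≈ 9582.8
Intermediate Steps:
I(C) = -28/(19*C) (I(C) = (-28*1/19)/C = -28/(19*C))
(-179 - 1*435)/I(23) = (-179 - 1*435)/((-28/19/23)) = (-179 - 435)/((-28/19*1/23)) = -614/(-28/437) = -614*(-437/28) = 134159/14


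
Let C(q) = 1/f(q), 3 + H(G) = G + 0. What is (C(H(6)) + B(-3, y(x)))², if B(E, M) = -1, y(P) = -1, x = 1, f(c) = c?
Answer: 4/9 ≈ 0.44444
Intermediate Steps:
H(G) = -3 + G (H(G) = -3 + (G + 0) = -3 + G)
C(q) = 1/q
(C(H(6)) + B(-3, y(x)))² = (1/(-3 + 6) - 1)² = (1/3 - 1)² = (⅓ - 1)² = (-⅔)² = 4/9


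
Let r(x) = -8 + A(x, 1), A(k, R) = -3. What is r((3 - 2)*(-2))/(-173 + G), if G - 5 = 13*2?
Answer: 11/142 ≈ 0.077465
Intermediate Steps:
G = 31 (G = 5 + 13*2 = 5 + 26 = 31)
r(x) = -11 (r(x) = -8 - 3 = -11)
r((3 - 2)*(-2))/(-173 + G) = -11/(-173 + 31) = -11/(-142) = -11*(-1/142) = 11/142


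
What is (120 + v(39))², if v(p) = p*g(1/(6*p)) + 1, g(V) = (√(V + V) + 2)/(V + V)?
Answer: 85684966 + 2163798*√13 ≈ 9.3487e+7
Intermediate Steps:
g(V) = (2 + √2*√V)/(2*V) (g(V) = (√(2*V) + 2)/((2*V)) = (√2*√V + 2)*(1/(2*V)) = (2 + √2*√V)*(1/(2*V)) = (2 + √2*√V)/(2*V))
v(p) = 1 + p*(6*p + √3/√(1/p)) (v(p) = p*(1/(1/(6*p)) + √2/(2*√(1/(6*p)))) + 1 = p*(6*p + √2*(√6/√(1/p))/2) + 1 = p*(6*p + √3/√(1/p)) + 1 = 1 + p*(6*p + √3/√(1/p)))
(120 + v(39))² = (120 + (1 + 6*39² + 39*√3/√(1/39)))² = (120 + (1 + 6*1521 + 39*√3/39^(-½)))² = (120 + (1 + 9126 + 39*√3*√39))² = (120 + (1 + 9126 + 117*√13))² = (120 + (9127 + 117*√13))² = (9247 + 117*√13)²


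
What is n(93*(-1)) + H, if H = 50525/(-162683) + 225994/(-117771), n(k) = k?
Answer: -1824534343826/19159339593 ≈ -95.229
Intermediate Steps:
H = -42715761677/19159339593 (H = 50525*(-1/162683) + 225994*(-1/117771) = -50525/162683 - 225994/117771 = -42715761677/19159339593 ≈ -2.2295)
n(93*(-1)) + H = 93*(-1) - 42715761677/19159339593 = -93 - 42715761677/19159339593 = -1824534343826/19159339593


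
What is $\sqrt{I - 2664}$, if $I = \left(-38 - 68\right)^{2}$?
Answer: $2 \sqrt{2143} \approx 92.585$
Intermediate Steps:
$I = 11236$ ($I = \left(-106\right)^{2} = 11236$)
$\sqrt{I - 2664} = \sqrt{11236 - 2664} = \sqrt{8572} = 2 \sqrt{2143}$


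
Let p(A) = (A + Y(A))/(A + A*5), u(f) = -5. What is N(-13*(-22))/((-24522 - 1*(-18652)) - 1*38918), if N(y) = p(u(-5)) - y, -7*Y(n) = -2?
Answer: 20009/3135160 ≈ 0.0063821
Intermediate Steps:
Y(n) = 2/7 (Y(n) = -1/7*(-2) = 2/7)
p(A) = (2/7 + A)/(6*A) (p(A) = (A + 2/7)/(A + A*5) = (2/7 + A)/(A + 5*A) = (2/7 + A)/((6*A)) = (2/7 + A)*(1/(6*A)) = (2/7 + A)/(6*A))
N(y) = 11/70 - y (N(y) = (1/42)*(2 + 7*(-5))/(-5) - y = (1/42)*(-1/5)*(2 - 35) - y = (1/42)*(-1/5)*(-33) - y = 11/70 - y)
N(-13*(-22))/((-24522 - 1*(-18652)) - 1*38918) = (11/70 - (-13)*(-22))/((-24522 - 1*(-18652)) - 1*38918) = (11/70 - 1*286)/((-24522 + 18652) - 38918) = (11/70 - 286)/(-5870 - 38918) = -20009/70/(-44788) = -20009/70*(-1/44788) = 20009/3135160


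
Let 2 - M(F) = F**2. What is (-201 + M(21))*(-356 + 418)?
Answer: -39680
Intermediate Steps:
M(F) = 2 - F**2
(-201 + M(21))*(-356 + 418) = (-201 + (2 - 1*21**2))*(-356 + 418) = (-201 + (2 - 1*441))*62 = (-201 + (2 - 441))*62 = (-201 - 439)*62 = -640*62 = -39680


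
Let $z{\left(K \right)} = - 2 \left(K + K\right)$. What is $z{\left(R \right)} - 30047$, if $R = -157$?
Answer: $-29419$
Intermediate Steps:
$z{\left(K \right)} = - 4 K$ ($z{\left(K \right)} = - 2 \cdot 2 K = - 4 K$)
$z{\left(R \right)} - 30047 = \left(-4\right) \left(-157\right) - 30047 = 628 - 30047 = -29419$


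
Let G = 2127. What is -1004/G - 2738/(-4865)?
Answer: 939266/10347855 ≈ 0.090769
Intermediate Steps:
-1004/G - 2738/(-4865) = -1004/2127 - 2738/(-4865) = -1004*1/2127 - 2738*(-1/4865) = -1004/2127 + 2738/4865 = 939266/10347855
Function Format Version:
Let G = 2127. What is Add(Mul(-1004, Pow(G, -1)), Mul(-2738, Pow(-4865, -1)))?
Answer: Rational(939266, 10347855) ≈ 0.090769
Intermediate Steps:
Add(Mul(-1004, Pow(G, -1)), Mul(-2738, Pow(-4865, -1))) = Add(Mul(-1004, Pow(2127, -1)), Mul(-2738, Pow(-4865, -1))) = Add(Mul(-1004, Rational(1, 2127)), Mul(-2738, Rational(-1, 4865))) = Add(Rational(-1004, 2127), Rational(2738, 4865)) = Rational(939266, 10347855)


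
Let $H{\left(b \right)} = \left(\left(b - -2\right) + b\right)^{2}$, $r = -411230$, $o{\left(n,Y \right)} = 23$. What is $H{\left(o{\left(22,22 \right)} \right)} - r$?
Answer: $413534$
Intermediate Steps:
$H{\left(b \right)} = \left(2 + 2 b\right)^{2}$ ($H{\left(b \right)} = \left(\left(b + 2\right) + b\right)^{2} = \left(\left(2 + b\right) + b\right)^{2} = \left(2 + 2 b\right)^{2}$)
$H{\left(o{\left(22,22 \right)} \right)} - r = 4 \left(1 + 23\right)^{2} - -411230 = 4 \cdot 24^{2} + 411230 = 4 \cdot 576 + 411230 = 2304 + 411230 = 413534$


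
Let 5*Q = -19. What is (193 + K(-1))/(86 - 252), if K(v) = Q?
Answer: -473/415 ≈ -1.1398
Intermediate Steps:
Q = -19/5 (Q = (⅕)*(-19) = -19/5 ≈ -3.8000)
K(v) = -19/5
(193 + K(-1))/(86 - 252) = (193 - 19/5)/(86 - 252) = (946/5)/(-166) = (946/5)*(-1/166) = -473/415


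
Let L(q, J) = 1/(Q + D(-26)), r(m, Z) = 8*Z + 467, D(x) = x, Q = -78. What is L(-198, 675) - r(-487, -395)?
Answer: 280071/104 ≈ 2693.0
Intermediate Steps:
r(m, Z) = 467 + 8*Z
L(q, J) = -1/104 (L(q, J) = 1/(-78 - 26) = 1/(-104) = -1/104)
L(-198, 675) - r(-487, -395) = -1/104 - (467 + 8*(-395)) = -1/104 - (467 - 3160) = -1/104 - 1*(-2693) = -1/104 + 2693 = 280071/104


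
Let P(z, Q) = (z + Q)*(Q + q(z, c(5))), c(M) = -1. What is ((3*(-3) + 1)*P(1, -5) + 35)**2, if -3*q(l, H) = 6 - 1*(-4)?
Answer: 483025/9 ≈ 53669.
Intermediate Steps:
q(l, H) = -10/3 (q(l, H) = -(6 - 1*(-4))/3 = -(6 + 4)/3 = -1/3*10 = -10/3)
P(z, Q) = (-10/3 + Q)*(Q + z) (P(z, Q) = (z + Q)*(Q - 10/3) = (Q + z)*(-10/3 + Q) = (-10/3 + Q)*(Q + z))
((3*(-3) + 1)*P(1, -5) + 35)**2 = ((3*(-3) + 1)*((-5)**2 - 10/3*(-5) - 10/3*1 - 5*1) + 35)**2 = ((-9 + 1)*(25 + 50/3 - 10/3 - 5) + 35)**2 = (-8*100/3 + 35)**2 = (-800/3 + 35)**2 = (-695/3)**2 = 483025/9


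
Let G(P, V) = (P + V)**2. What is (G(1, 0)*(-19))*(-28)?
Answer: 532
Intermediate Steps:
(G(1, 0)*(-19))*(-28) = ((1 + 0)**2*(-19))*(-28) = (1**2*(-19))*(-28) = (1*(-19))*(-28) = -19*(-28) = 532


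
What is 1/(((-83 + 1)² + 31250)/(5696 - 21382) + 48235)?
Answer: 7843/378288118 ≈ 2.0733e-5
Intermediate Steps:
1/(((-83 + 1)² + 31250)/(5696 - 21382) + 48235) = 1/(((-82)² + 31250)/(-15686) + 48235) = 1/((6724 + 31250)*(-1/15686) + 48235) = 1/(37974*(-1/15686) + 48235) = 1/(-18987/7843 + 48235) = 1/(378288118/7843) = 7843/378288118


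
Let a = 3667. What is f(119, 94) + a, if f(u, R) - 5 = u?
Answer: 3791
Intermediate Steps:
f(u, R) = 5 + u
f(119, 94) + a = (5 + 119) + 3667 = 124 + 3667 = 3791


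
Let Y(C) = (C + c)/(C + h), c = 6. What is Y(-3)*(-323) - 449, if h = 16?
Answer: -6806/13 ≈ -523.54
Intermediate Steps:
Y(C) = (6 + C)/(16 + C) (Y(C) = (C + 6)/(C + 16) = (6 + C)/(16 + C))
Y(-3)*(-323) - 449 = ((6 - 3)/(16 - 3))*(-323) - 449 = (3/13)*(-323) - 449 = -969/13 - 449 = -6806/13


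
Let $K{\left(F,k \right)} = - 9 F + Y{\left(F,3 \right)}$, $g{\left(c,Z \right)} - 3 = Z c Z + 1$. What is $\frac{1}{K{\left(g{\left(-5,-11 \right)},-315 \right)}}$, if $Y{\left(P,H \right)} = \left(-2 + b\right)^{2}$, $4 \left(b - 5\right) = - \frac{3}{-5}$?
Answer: $\frac{400}{2167569} \approx 0.00018454$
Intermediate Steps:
$b = \frac{103}{20}$ ($b = 5 + \frac{\left(-3\right) \frac{1}{-5}}{4} = 5 + \frac{\left(-3\right) \left(- \frac{1}{5}\right)}{4} = 5 + \frac{1}{4} \cdot \frac{3}{5} = 5 + \frac{3}{20} = \frac{103}{20} \approx 5.15$)
$Y{\left(P,H \right)} = \frac{3969}{400}$ ($Y{\left(P,H \right)} = \left(-2 + \frac{103}{20}\right)^{2} = \left(\frac{63}{20}\right)^{2} = \frac{3969}{400}$)
$g{\left(c,Z \right)} = 4 + c Z^{2}$ ($g{\left(c,Z \right)} = 3 + \left(Z c Z + 1\right) = 3 + \left(c Z^{2} + 1\right) = 3 + \left(1 + c Z^{2}\right) = 4 + c Z^{2}$)
$K{\left(F,k \right)} = \frac{3969}{400} - 9 F$ ($K{\left(F,k \right)} = - 9 F + \frac{3969}{400} = \frac{3969}{400} - 9 F$)
$\frac{1}{K{\left(g{\left(-5,-11 \right)},-315 \right)}} = \frac{1}{\frac{3969}{400} - 9 \left(4 - 5 \left(-11\right)^{2}\right)} = \frac{1}{\frac{3969}{400} - 9 \left(4 - 605\right)} = \frac{1}{\frac{3969}{400} - -5409} = \frac{1}{\frac{3969}{400} + 5409} = \frac{1}{\frac{2167569}{400}} = \frac{400}{2167569}$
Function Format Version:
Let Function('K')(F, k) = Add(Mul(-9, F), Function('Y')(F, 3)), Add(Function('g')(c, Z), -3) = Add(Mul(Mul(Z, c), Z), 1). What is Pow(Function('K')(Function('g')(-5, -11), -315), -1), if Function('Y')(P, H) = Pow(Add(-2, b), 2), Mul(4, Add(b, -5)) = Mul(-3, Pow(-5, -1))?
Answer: Rational(400, 2167569) ≈ 0.00018454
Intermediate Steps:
b = Rational(103, 20) (b = Add(5, Mul(Rational(1, 4), Mul(-3, Pow(-5, -1)))) = Add(5, Mul(Rational(1, 4), Mul(-3, Rational(-1, 5)))) = Add(5, Mul(Rational(1, 4), Rational(3, 5))) = Add(5, Rational(3, 20)) = Rational(103, 20) ≈ 5.1500)
Function('Y')(P, H) = Rational(3969, 400) (Function('Y')(P, H) = Pow(Add(-2, Rational(103, 20)), 2) = Pow(Rational(63, 20), 2) = Rational(3969, 400))
Function('g')(c, Z) = Add(4, Mul(c, Pow(Z, 2))) (Function('g')(c, Z) = Add(3, Add(Mul(Mul(Z, c), Z), 1)) = Add(3, Add(Mul(c, Pow(Z, 2)), 1)) = Add(3, Add(1, Mul(c, Pow(Z, 2)))) = Add(4, Mul(c, Pow(Z, 2))))
Function('K')(F, k) = Add(Rational(3969, 400), Mul(-9, F)) (Function('K')(F, k) = Add(Mul(-9, F), Rational(3969, 400)) = Add(Rational(3969, 400), Mul(-9, F)))
Pow(Function('K')(Function('g')(-5, -11), -315), -1) = Pow(Add(Rational(3969, 400), Mul(-9, Add(4, Mul(-5, Pow(-11, 2))))), -1) = Pow(Add(Rational(3969, 400), Mul(-9, Add(4, Mul(-5, 121)))), -1) = Pow(Add(Rational(3969, 400), Mul(-9, Add(4, -605))), -1) = Pow(Add(Rational(3969, 400), Mul(-9, -601)), -1) = Pow(Add(Rational(3969, 400), 5409), -1) = Pow(Rational(2167569, 400), -1) = Rational(400, 2167569)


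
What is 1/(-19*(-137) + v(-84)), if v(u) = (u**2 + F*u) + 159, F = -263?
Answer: 1/31910 ≈ 3.1338e-5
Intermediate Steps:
v(u) = 159 + u**2 - 263*u (v(u) = (u**2 - 263*u) + 159 = 159 + u**2 - 263*u)
1/(-19*(-137) + v(-84)) = 1/(-19*(-137) + (159 + (-84)**2 - 263*(-84))) = 1/(2603 + (159 + 7056 + 22092)) = 1/(2603 + 29307) = 1/31910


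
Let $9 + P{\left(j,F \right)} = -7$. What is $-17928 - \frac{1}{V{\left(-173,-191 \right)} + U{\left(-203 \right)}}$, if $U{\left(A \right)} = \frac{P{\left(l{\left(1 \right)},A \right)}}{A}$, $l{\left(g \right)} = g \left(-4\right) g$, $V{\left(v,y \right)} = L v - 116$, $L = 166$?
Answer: $- \frac{104937711205}{5853286} \approx -17928.0$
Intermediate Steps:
$V{\left(v,y \right)} = -116 + 166 v$ ($V{\left(v,y \right)} = 166 v - 116 = -116 + 166 v$)
$l{\left(g \right)} = - 4 g^{2}$ ($l{\left(g \right)} = - 4 g g = - 4 g^{2}$)
$P{\left(j,F \right)} = -16$ ($P{\left(j,F \right)} = -9 - 7 = -16$)
$U{\left(A \right)} = - \frac{16}{A}$
$-17928 - \frac{1}{V{\left(-173,-191 \right)} + U{\left(-203 \right)}} = -17928 - \frac{1}{\left(-116 + 166 \left(-173\right)\right) - \frac{16}{-203}} = -17928 - \frac{1}{\left(-116 - 28718\right) - - \frac{16}{203}} = -17928 - \frac{1}{-28834 + \frac{16}{203}} = -17928 - \frac{1}{- \frac{5853286}{203}} = -17928 - - \frac{203}{5853286} = -17928 + \frac{203}{5853286} = - \frac{104937711205}{5853286}$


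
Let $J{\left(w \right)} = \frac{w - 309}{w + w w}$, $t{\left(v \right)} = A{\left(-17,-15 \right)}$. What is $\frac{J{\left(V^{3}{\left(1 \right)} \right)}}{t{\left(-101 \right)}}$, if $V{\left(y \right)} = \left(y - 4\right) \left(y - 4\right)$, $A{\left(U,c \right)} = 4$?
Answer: $\frac{7}{35478} \approx 0.00019731$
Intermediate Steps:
$t{\left(v \right)} = 4$
$V{\left(y \right)} = \left(-4 + y\right)^{2}$ ($V{\left(y \right)} = \left(-4 + y\right) \left(-4 + y\right) = \left(-4 + y\right)^{2}$)
$J{\left(w \right)} = \frac{-309 + w}{w + w^{2}}$
$\frac{J{\left(V^{3}{\left(1 \right)} \right)}}{t{\left(-101 \right)}} = \frac{\frac{1}{\left(\left(-4 + 1\right)^{2}\right)^{3}} \frac{1}{1 + \left(\left(-4 + 1\right)^{2}\right)^{3}} \left(-309 + \left(\left(-4 + 1\right)^{2}\right)^{3}\right)}{4} = \frac{-309 + \left(\left(-3\right)^{2}\right)^{3}}{\left(\left(-3\right)^{2}\right)^{3} \left(1 + \left(\left(-3\right)^{2}\right)^{3}\right)} \frac{1}{4} = \frac{-309 + 9^{3}}{9^{3} \left(1 + 9^{3}\right)} \frac{1}{4} = \frac{-309 + 729}{729 \left(1 + 729\right)} \frac{1}{4} = \frac{1}{729} \cdot \frac{1}{730} \cdot 420 \cdot \frac{1}{4} = \frac{14}{17739} \cdot \frac{1}{4} = \frac{7}{35478}$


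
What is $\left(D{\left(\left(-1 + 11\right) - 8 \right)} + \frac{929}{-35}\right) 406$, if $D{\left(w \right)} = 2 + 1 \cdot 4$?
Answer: $- \frac{41702}{5} \approx -8340.4$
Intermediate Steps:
$D{\left(w \right)} = 6$ ($D{\left(w \right)} = 2 + 4 = 6$)
$\left(D{\left(\left(-1 + 11\right) - 8 \right)} + \frac{929}{-35}\right) 406 = \left(6 + \frac{929}{-35}\right) 406 = \left(6 + 929 \left(- \frac{1}{35}\right)\right) 406 = \left(6 - \frac{929}{35}\right) 406 = \left(- \frac{719}{35}\right) 406 = - \frac{41702}{5}$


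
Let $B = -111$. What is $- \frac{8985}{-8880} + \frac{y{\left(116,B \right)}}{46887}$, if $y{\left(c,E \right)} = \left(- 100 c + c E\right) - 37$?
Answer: $\frac{4524539}{9252368} \approx 0.48901$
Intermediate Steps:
$y{\left(c,E \right)} = -37 - 100 c + E c$ ($y{\left(c,E \right)} = \left(- 100 c + E c\right) - 37 = -37 - 100 c + E c$)
$- \frac{8985}{-8880} + \frac{y{\left(116,B \right)}}{46887} = - \frac{8985}{-8880} + \frac{-37 - 11600 - 12876}{46887} = \left(-8985\right) \left(- \frac{1}{8880}\right) + \left(-37 - 11600 - 12876\right) \frac{1}{46887} = \frac{599}{592} - \frac{8171}{15629} = \frac{4524539}{9252368}$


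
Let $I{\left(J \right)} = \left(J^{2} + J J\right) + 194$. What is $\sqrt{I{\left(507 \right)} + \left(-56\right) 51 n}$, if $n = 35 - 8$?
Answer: $2 \sqrt{109295} \approx 661.2$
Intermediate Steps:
$n = 27$
$I{\left(J \right)} = 194 + 2 J^{2}$ ($I{\left(J \right)} = \left(J^{2} + J^{2}\right) + 194 = 2 J^{2} + 194 = 194 + 2 J^{2}$)
$\sqrt{I{\left(507 \right)} + \left(-56\right) 51 n} = \sqrt{\left(194 + 2 \cdot 507^{2}\right) + \left(-56\right) 51 \cdot 27} = \sqrt{\left(194 + 2 \cdot 257049\right) - 77112} = \sqrt{\left(194 + 514098\right) - 77112} = \sqrt{514292 - 77112} = \sqrt{437180} = 2 \sqrt{109295}$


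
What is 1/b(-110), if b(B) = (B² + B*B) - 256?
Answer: 1/23944 ≈ 4.1764e-5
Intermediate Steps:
b(B) = -256 + 2*B² (b(B) = (B² + B²) - 256 = 2*B² - 256 = -256 + 2*B²)
1/b(-110) = 1/(-256 + 2*(-110)²) = 1/(-256 + 2*12100) = 1/(-256 + 24200) = 1/23944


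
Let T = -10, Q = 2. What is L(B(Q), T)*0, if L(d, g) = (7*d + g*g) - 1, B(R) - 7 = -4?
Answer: 0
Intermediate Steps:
B(R) = 3 (B(R) = 7 - 4 = 3)
L(d, g) = -1 + g² + 7*d (L(d, g) = (7*d + g²) - 1 = (g² + 7*d) - 1 = -1 + g² + 7*d)
L(B(Q), T)*0 = (-1 + (-10)² + 7*3)*0 = (-1 + 100 + 21)*0 = 120*0 = 0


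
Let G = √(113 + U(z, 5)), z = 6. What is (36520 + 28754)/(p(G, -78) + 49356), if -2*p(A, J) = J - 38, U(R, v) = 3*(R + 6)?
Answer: 32637/24707 ≈ 1.3210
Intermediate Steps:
U(R, v) = 18 + 3*R (U(R, v) = 3*(6 + R) = 18 + 3*R)
G = √149 (G = √(113 + (18 + 3*6)) = √(113 + (18 + 18)) = √(113 + 36) = √149 ≈ 12.207)
p(A, J) = 19 - J/2 (p(A, J) = -(J - 38)/2 = -(-38 + J)/2 = 19 - J/2)
(36520 + 28754)/(p(G, -78) + 49356) = (36520 + 28754)/((19 - ½*(-78)) + 49356) = 65274/((19 + 39) + 49356) = 65274/(58 + 49356) = 65274/49414 = 65274*(1/49414) = 32637/24707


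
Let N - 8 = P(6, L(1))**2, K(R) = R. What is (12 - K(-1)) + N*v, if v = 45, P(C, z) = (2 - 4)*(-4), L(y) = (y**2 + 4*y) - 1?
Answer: 3253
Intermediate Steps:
L(y) = -1 + y**2 + 4*y
P(C, z) = 8 (P(C, z) = -2*(-4) = 8)
N = 72 (N = 8 + 8**2 = 8 + 64 = 72)
(12 - K(-1)) + N*v = (12 - 1*(-1)) + 72*45 = (12 + 1) + 3240 = 13 + 3240 = 3253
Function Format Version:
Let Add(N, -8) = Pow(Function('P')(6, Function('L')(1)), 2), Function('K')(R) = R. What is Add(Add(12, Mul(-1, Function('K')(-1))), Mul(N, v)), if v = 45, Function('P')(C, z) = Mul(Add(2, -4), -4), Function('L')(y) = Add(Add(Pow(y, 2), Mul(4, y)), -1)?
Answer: 3253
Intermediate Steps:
Function('L')(y) = Add(-1, Pow(y, 2), Mul(4, y))
Function('P')(C, z) = 8 (Function('P')(C, z) = Mul(-2, -4) = 8)
N = 72 (N = Add(8, Pow(8, 2)) = Add(8, 64) = 72)
Add(Add(12, Mul(-1, Function('K')(-1))), Mul(N, v)) = Add(Add(12, Mul(-1, -1)), Mul(72, 45)) = Add(Add(12, 1), 3240) = Add(13, 3240) = 3253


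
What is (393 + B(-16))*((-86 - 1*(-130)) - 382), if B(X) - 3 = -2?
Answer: -133172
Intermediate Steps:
B(X) = 1 (B(X) = 3 - 2 = 1)
(393 + B(-16))*((-86 - 1*(-130)) - 382) = (393 + 1)*((-86 - 1*(-130)) - 382) = 394*((-86 + 130) - 382) = 394*(44 - 382) = 394*(-338) = -133172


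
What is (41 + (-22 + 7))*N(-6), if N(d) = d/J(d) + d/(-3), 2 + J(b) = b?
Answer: 143/2 ≈ 71.500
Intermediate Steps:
J(b) = -2 + b
N(d) = -d/3 + d/(-2 + d) (N(d) = d/(-2 + d) + d/(-3) = d/(-2 + d) + d*(-⅓) = d/(-2 + d) - d/3 = -d/3 + d/(-2 + d))
(41 + (-22 + 7))*N(-6) = (41 + (-22 + 7))*((⅓)*(-6)*(5 - 1*(-6))/(-2 - 6)) = (41 - 15)*((⅓)*(-6)*(5 + 6)/(-8)) = 26*((⅓)*(-6)*(-⅛)*11) = 26*(11/4) = 143/2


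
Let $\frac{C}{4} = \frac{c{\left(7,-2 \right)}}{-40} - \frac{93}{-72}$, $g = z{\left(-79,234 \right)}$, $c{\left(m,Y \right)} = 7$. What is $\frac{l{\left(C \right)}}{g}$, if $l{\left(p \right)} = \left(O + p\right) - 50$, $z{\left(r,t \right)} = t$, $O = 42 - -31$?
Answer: $\frac{206}{1755} \approx 0.11738$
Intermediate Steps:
$O = 73$ ($O = 42 + 31 = 73$)
$g = 234$
$C = \frac{67}{15}$ ($C = 4 \left(\frac{7}{-40} - \frac{93}{-72}\right) = 4 \left(7 \left(- \frac{1}{40}\right) - - \frac{31}{24}\right) = 4 \left(- \frac{7}{40} + \frac{31}{24}\right) = 4 \cdot \frac{67}{60} = \frac{67}{15} \approx 4.4667$)
$l{\left(p \right)} = 23 + p$ ($l{\left(p \right)} = \left(73 + p\right) - 50 = 23 + p$)
$\frac{l{\left(C \right)}}{g} = \frac{23 + \frac{67}{15}}{234} = \frac{412}{15} \cdot \frac{1}{234} = \frac{206}{1755}$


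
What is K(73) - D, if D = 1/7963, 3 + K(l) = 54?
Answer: 406112/7963 ≈ 51.000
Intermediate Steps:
K(l) = 51 (K(l) = -3 + 54 = 51)
D = 1/7963 ≈ 0.00012558
K(73) - D = 51 - 1*1/7963 = 51 - 1/7963 = 406112/7963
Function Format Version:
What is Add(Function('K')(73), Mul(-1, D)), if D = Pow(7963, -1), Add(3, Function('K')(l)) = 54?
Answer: Rational(406112, 7963) ≈ 51.000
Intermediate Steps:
Function('K')(l) = 51 (Function('K')(l) = Add(-3, 54) = 51)
D = Rational(1, 7963) ≈ 0.00012558
Add(Function('K')(73), Mul(-1, D)) = Add(51, Mul(-1, Rational(1, 7963))) = Add(51, Rational(-1, 7963)) = Rational(406112, 7963)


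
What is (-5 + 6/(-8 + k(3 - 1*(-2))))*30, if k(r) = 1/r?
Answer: -2250/13 ≈ -173.08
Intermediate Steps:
(-5 + 6/(-8 + k(3 - 1*(-2))))*30 = (-5 + 6/(-8 + 1/(3 - 1*(-2))))*30 = (-5 + 6/(-8 + 1/(3 + 2)))*30 = (-5 + 6/(-8 + 1/5))*30 = (-5 + 6/(-8 + ⅕))*30 = (-5 + 6/(-39/5))*30 = (-5 + 6*(-5/39))*30 = (-5 - 10/13)*30 = -75/13*30 = -2250/13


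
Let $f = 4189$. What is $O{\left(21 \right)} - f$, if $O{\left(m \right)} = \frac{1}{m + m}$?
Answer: $- \frac{175937}{42} \approx -4189.0$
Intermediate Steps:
$O{\left(m \right)} = \frac{1}{2 m}$
$O{\left(21 \right)} - f = \frac{1}{2 \cdot 21} - 4189 = \frac{1}{2} \cdot \frac{1}{21} - 4189 = \frac{1}{42} - 4189 = - \frac{175937}{42}$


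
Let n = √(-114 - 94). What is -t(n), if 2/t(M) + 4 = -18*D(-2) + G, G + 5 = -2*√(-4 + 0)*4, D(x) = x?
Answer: -54/985 - 32*I/985 ≈ -0.054822 - 0.032487*I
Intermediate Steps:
G = -5 - 16*I (G = -5 - 2*√(-4 + 0)*4 = -5 - 4*I*4 = -5 - 16*I ≈ -5.0 - 16.0*I)
n = 4*I*√13 (n = √(-208) = 4*I*√13 ≈ 14.422*I)
t(M) = 2*(27 + 16*I)/985 (t(M) = 2/(-4 + (-18*(-2) + (-5 - 16*I))) = 2/(-4 + (36 + (-5 - 16*I))) = 2/(-4 + (31 - 16*I)) = 2/(27 - 16*I) = 2*((27 + 16*I)/985) = 2*(27 + 16*I)/985)
-t(n) = -(54/985 + 32*I/985) = -54/985 - 32*I/985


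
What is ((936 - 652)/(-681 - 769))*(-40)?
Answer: 1136/145 ≈ 7.8345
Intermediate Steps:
((936 - 652)/(-681 - 769))*(-40) = (284/(-1450))*(-40) = (284*(-1/1450))*(-40) = -142/725*(-40) = 1136/145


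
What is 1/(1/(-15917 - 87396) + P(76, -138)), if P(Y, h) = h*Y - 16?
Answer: -103313/1085199753 ≈ -9.5202e-5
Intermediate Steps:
P(Y, h) = -16 + Y*h (P(Y, h) = Y*h - 16 = -16 + Y*h)
1/(1/(-15917 - 87396) + P(76, -138)) = 1/(1/(-15917 - 87396) + (-16 + 76*(-138))) = 1/(1/(-103313) + (-16 - 10488)) = 1/(-1/103313 - 10504) = 1/(-1085199753/103313) = -103313/1085199753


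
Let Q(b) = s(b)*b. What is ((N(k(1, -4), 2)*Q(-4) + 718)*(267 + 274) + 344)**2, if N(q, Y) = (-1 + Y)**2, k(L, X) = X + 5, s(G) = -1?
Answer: 152838774916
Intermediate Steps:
k(L, X) = 5 + X
Q(b) = -b
((N(k(1, -4), 2)*Q(-4) + 718)*(267 + 274) + 344)**2 = (((-1 + 2)**2*(-1*(-4)) + 718)*(267 + 274) + 344)**2 = ((1**2*4 + 718)*541 + 344)**2 = ((1*4 + 718)*541 + 344)**2 = ((4 + 718)*541 + 344)**2 = (722*541 + 344)**2 = (390602 + 344)**2 = 390946**2 = 152838774916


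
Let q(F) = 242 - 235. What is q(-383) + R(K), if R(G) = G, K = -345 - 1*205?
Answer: -543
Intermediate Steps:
K = -550 (K = -345 - 205 = -550)
q(F) = 7
q(-383) + R(K) = 7 - 550 = -543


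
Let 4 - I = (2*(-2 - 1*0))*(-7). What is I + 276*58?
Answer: 15984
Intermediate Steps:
I = -24 (I = 4 - 2*(-2 - 1*0)*(-7) = 4 - 2*(-2 + 0)*(-7) = 4 - 2*(-2)*(-7) = 4 - (-4)*(-7) = 4 - 1*28 = 4 - 28 = -24)
I + 276*58 = -24 + 276*58 = -24 + 16008 = 15984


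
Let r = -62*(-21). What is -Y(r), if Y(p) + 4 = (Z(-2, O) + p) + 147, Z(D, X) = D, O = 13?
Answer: -1443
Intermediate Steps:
r = 1302
Y(p) = 141 + p (Y(p) = -4 + ((-2 + p) + 147) = -4 + (145 + p) = 141 + p)
-Y(r) = -(141 + 1302) = -1*1443 = -1443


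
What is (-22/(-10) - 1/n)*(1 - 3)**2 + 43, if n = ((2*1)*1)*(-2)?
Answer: 264/5 ≈ 52.800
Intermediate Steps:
n = -4 (n = (2*1)*(-2) = 2*(-2) = -4)
(-22/(-10) - 1/n)*(1 - 3)**2 + 43 = (-22/(-10) - 1/(-4))*(1 - 3)**2 + 43 = (-22*(-1/10) - 1*(-1/4))*(-2)**2 + 43 = (11/5 + 1/4)*4 + 43 = (49/20)*4 + 43 = 49/5 + 43 = 264/5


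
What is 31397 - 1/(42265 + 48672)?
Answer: 2855148988/90937 ≈ 31397.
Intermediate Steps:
31397 - 1/(42265 + 48672) = 31397 - 1/90937 = 2855148988/90937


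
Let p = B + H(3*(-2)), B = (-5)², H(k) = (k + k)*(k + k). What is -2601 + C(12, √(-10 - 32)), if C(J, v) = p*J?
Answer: -573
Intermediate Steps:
H(k) = 4*k² (H(k) = (2*k)*(2*k) = 4*k²)
B = 25
p = 169 (p = 25 + 4*(3*(-2))² = 25 + 4*(-6)² = 25 + 4*36 = 25 + 144 = 169)
C(J, v) = 169*J
-2601 + C(12, √(-10 - 32)) = -2601 + 169*12 = -2601 + 2028 = -573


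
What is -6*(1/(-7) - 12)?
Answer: 510/7 ≈ 72.857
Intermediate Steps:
-6*(1/(-7) - 12) = -6*(-1/7 - 12) = -6*(-85/7) = 510/7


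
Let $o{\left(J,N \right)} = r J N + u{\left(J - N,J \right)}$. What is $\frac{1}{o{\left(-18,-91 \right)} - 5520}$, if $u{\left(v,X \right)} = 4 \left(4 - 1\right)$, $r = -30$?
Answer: $- \frac{1}{54648} \approx -1.8299 \cdot 10^{-5}$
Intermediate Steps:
$u{\left(v,X \right)} = 12$ ($u{\left(v,X \right)} = 4 \cdot 3 = 12$)
$o{\left(J,N \right)} = 12 - 30 J N$ ($o{\left(J,N \right)} = - 30 J N + 12 = 12 - 30 J N$)
$\frac{1}{o{\left(-18,-91 \right)} - 5520} = \frac{1}{\left(12 - \left(-540\right) \left(-91\right)\right) - 5520} = \frac{1}{\left(12 - 49140\right) - 5520} = \frac{1}{-49128 - 5520} = \frac{1}{-54648} = - \frac{1}{54648}$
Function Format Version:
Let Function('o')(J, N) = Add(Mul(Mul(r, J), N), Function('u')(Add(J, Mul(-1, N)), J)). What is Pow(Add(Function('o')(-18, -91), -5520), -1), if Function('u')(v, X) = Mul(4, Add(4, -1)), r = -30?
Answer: Rational(-1, 54648) ≈ -1.8299e-5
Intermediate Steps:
Function('u')(v, X) = 12 (Function('u')(v, X) = Mul(4, 3) = 12)
Function('o')(J, N) = Add(12, Mul(-30, J, N)) (Function('o')(J, N) = Add(Mul(Mul(-30, J), N), 12) = Add(Mul(-30, J, N), 12) = Add(12, Mul(-30, J, N)))
Pow(Add(Function('o')(-18, -91), -5520), -1) = Pow(Add(Add(12, Mul(-30, -18, -91)), -5520), -1) = Pow(Add(Add(12, -49140), -5520), -1) = Pow(Add(-49128, -5520), -1) = Pow(-54648, -1) = Rational(-1, 54648)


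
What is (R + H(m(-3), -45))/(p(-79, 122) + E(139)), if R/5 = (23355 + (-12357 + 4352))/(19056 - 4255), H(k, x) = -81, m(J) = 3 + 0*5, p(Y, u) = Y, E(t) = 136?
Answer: -1122131/843657 ≈ -1.3301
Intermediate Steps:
m(J) = 3 (m(J) = 3 + 0 = 3)
R = 76750/14801 (R = 5*((23355 + (-12357 + 4352))/(19056 - 4255)) = 5*((23355 - 8005)/14801) = 5*(15350*(1/14801)) = 5*(15350/14801) = 76750/14801 ≈ 5.1855)
(R + H(m(-3), -45))/(p(-79, 122) + E(139)) = (76750/14801 - 81)/(-79 + 136) = -1122131/14801/57 = -1122131/14801*1/57 = -1122131/843657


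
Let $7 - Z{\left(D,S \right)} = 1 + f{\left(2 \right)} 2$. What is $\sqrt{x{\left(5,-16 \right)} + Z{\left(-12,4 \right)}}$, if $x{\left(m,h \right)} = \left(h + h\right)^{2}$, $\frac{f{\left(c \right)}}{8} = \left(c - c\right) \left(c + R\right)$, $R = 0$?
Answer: $\sqrt{1030} \approx 32.094$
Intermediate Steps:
$f{\left(c \right)} = 0$ ($f{\left(c \right)} = 8 \left(c - c\right) \left(c + 0\right) = 8 \cdot 0 c = 8 \cdot 0 = 0$)
$x{\left(m,h \right)} = 4 h^{2}$ ($x{\left(m,h \right)} = \left(2 h\right)^{2} = 4 h^{2}$)
$Z{\left(D,S \right)} = 6$ ($Z{\left(D,S \right)} = 7 - \left(1 + 0 \cdot 2\right) = 7 - \left(1 + 0\right) = 7 - 1 = 6$)
$\sqrt{x{\left(5,-16 \right)} + Z{\left(-12,4 \right)}} = \sqrt{4 \left(-16\right)^{2} + 6} = \sqrt{4 \cdot 256 + 6} = \sqrt{1024 + 6} = \sqrt{1030}$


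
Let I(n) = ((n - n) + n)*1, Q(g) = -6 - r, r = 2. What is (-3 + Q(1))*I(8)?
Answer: -88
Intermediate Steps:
Q(g) = -8 (Q(g) = -6 - 1*2 = -6 - 2 = -8)
I(n) = n (I(n) = (0 + n)*1 = n*1 = n)
(-3 + Q(1))*I(8) = (-3 - 8)*8 = -11*8 = -88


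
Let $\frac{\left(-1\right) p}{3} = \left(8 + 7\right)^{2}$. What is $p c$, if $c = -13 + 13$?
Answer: $0$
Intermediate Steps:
$p = -675$ ($p = - 3 \left(8 + 7\right)^{2} = - 3 \cdot 15^{2} = \left(-3\right) 225 = -675$)
$c = 0$
$p c = \left(-675\right) 0 = 0$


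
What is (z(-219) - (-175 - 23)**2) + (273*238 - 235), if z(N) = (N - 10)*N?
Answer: 75686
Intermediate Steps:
z(N) = N*(-10 + N) (z(N) = (-10 + N)*N = N*(-10 + N))
(z(-219) - (-175 - 23)**2) + (273*238 - 235) = (-219*(-10 - 219) - (-175 - 23)**2) + (273*238 - 235) = (-219*(-229) - 1*(-198)**2) + (64974 - 235) = (50151 - 1*39204) + 64739 = (50151 - 39204) + 64739 = 10947 + 64739 = 75686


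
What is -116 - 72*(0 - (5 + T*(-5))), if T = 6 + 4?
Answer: -3356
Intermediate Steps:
T = 10
-116 - 72*(0 - (5 + T*(-5))) = -116 - 72*(0 - (5 + 10*(-5))) = -116 - 72*(0 - (5 - 50)) = -116 - 72*(0 - 1*(-45)) = -116 - 72*(0 + 45) = -116 - 72*45 = -116 - 3240 = -3356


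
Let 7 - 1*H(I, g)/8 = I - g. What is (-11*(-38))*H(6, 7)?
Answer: 26752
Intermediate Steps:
H(I, g) = 56 - 8*I + 8*g (H(I, g) = 56 - 8*(I - g) = 56 + (-8*I + 8*g) = 56 - 8*I + 8*g)
(-11*(-38))*H(6, 7) = (-11*(-38))*(56 - 8*6 + 8*7) = 418*(56 - 48 + 56) = 418*64 = 26752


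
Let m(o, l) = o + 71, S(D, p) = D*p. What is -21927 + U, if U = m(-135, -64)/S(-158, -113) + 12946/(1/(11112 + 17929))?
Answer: 3356041902261/8927 ≈ 3.7594e+8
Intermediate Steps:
m(o, l) = 71 + o
U = 3356237644590/8927 (U = (71 - 135)/((-158*(-113))) + 12946/(1/(11112 + 17929)) = -64/17854 + 12946/(1/29041) = -64*1/17854 + 12946/(1/29041) = -32/8927 + 12946*29041 = -32/8927 + 375964786 = 3356237644590/8927 ≈ 3.7596e+8)
-21927 + U = -21927 + 3356237644590/8927 = 3356041902261/8927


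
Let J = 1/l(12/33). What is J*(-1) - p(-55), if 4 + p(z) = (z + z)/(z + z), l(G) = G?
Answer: ¼ ≈ 0.25000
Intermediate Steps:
p(z) = -3 (p(z) = -4 + (z + z)/(z + z) = -4 + (2*z)/((2*z)) = -4 + (2*z)*(1/(2*z)) = -4 + 1 = -3)
J = 11/4 (J = 1/(12/33) = 1/(12*(1/33)) = 1/(4/11) = 11/4 ≈ 2.7500)
J*(-1) - p(-55) = (11/4)*(-1) - 1*(-3) = -11/4 + 3 = ¼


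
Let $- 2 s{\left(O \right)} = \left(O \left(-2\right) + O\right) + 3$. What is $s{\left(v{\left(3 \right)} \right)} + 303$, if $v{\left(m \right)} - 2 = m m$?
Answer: $307$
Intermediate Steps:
$v{\left(m \right)} = 2 + m^{2}$ ($v{\left(m \right)} = 2 + m m = 2 + m^{2}$)
$s{\left(O \right)} = - \frac{3}{2} + \frac{O}{2}$ ($s{\left(O \right)} = - \frac{\left(O \left(-2\right) + O\right) + 3}{2} = - \frac{\left(- 2 O + O\right) + 3}{2} = - \frac{- O + 3}{2} = - \frac{3 - O}{2} = - \frac{3}{2} + \frac{O}{2}$)
$s{\left(v{\left(3 \right)} \right)} + 303 = \left(- \frac{3}{2} + \frac{2 + 3^{2}}{2}\right) + 303 = \left(- \frac{3}{2} + \frac{2 + 9}{2}\right) + 303 = \left(- \frac{3}{2} + \frac{1}{2} \cdot 11\right) + 303 = \left(- \frac{3}{2} + \frac{11}{2}\right) + 303 = 4 + 303 = 307$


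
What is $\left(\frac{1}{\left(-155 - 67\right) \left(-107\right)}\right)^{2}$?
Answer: $\frac{1}{564252516} \approx 1.7723 \cdot 10^{-9}$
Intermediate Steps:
$\left(\frac{1}{\left(-155 - 67\right) \left(-107\right)}\right)^{2} = \left(\frac{1}{-222} \left(- \frac{1}{107}\right)\right)^{2} = \left(\left(- \frac{1}{222}\right) \left(- \frac{1}{107}\right)\right)^{2} = \left(\frac{1}{23754}\right)^{2} = \frac{1}{564252516}$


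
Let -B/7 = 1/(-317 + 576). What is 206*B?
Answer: -206/37 ≈ -5.5676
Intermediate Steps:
B = -1/37 (B = -7/(-317 + 576) = -7/259 = -7*1/259 = -1/37 ≈ -0.027027)
206*B = 206*(-1/37) = -206/37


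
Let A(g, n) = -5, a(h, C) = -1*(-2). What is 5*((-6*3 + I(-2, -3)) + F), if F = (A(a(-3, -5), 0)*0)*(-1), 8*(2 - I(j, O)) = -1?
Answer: -635/8 ≈ -79.375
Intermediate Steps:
a(h, C) = 2
I(j, O) = 17/8 (I(j, O) = 2 - ⅛*(-1) = 2 + ⅛ = 17/8)
F = 0 (F = -5*0*(-1) = 0*(-1) = 0)
5*((-6*3 + I(-2, -3)) + F) = 5*((-6*3 + 17/8) + 0) = 5*((-18 + 17/8) + 0) = 5*(-127/8 + 0) = 5*(-127/8) = -635/8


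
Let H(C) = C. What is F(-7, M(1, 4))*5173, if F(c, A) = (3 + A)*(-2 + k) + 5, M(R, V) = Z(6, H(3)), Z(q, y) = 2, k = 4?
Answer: 77595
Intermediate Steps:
M(R, V) = 2
F(c, A) = 11 + 2*A (F(c, A) = (3 + A)*(-2 + 4) + 5 = (3 + A)*2 + 5 = (6 + 2*A) + 5 = 11 + 2*A)
F(-7, M(1, 4))*5173 = (11 + 2*2)*5173 = (11 + 4)*5173 = 15*5173 = 77595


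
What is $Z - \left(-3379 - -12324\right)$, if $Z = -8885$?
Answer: $-17830$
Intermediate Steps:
$Z - \left(-3379 - -12324\right) = -8885 - \left(-3379 - -12324\right) = -8885 - \left(-3379 + 12324\right) = -8885 - 8945 = -17830$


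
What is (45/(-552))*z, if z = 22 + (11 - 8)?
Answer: -375/184 ≈ -2.0380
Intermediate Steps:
z = 25 (z = 22 + 3 = 25)
(45/(-552))*z = (45/(-552))*25 = (45*(-1/552))*25 = -15/184*25 = -375/184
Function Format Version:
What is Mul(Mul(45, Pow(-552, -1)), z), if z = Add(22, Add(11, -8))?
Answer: Rational(-375, 184) ≈ -2.0380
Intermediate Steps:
z = 25 (z = Add(22, 3) = 25)
Mul(Mul(45, Pow(-552, -1)), z) = Mul(Mul(45, Pow(-552, -1)), 25) = Mul(Mul(45, Rational(-1, 552)), 25) = Mul(Rational(-15, 184), 25) = Rational(-375, 184)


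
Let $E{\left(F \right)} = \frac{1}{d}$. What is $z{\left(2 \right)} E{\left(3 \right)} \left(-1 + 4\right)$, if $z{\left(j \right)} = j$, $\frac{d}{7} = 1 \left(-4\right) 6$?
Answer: $- \frac{1}{28} \approx -0.035714$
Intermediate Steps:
$d = -168$ ($d = 7 \cdot 1 \left(-4\right) 6 = 7 \left(\left(-4\right) 6\right) = 7 \left(-24\right) = -168$)
$E{\left(F \right)} = - \frac{1}{168}$ ($E{\left(F \right)} = \frac{1}{-168} = - \frac{1}{168}$)
$z{\left(2 \right)} E{\left(3 \right)} \left(-1 + 4\right) = 2 \left(- \frac{1}{168}\right) \left(-1 + 4\right) = \left(- \frac{1}{84}\right) 3 = - \frac{1}{28}$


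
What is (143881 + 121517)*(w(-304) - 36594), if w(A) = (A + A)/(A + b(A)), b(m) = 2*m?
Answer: -9711797480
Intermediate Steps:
w(A) = 2/3 (w(A) = (A + A)/(A + 2*A) = (2*A)/((3*A)) = (2*A)*(1/(3*A)) = 2/3)
(143881 + 121517)*(w(-304) - 36594) = (143881 + 121517)*(2/3 - 36594) = 265398*(-109780/3) = -9711797480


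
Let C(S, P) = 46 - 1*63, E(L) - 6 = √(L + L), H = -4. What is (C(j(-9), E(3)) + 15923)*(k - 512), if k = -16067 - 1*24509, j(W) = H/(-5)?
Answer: -653545728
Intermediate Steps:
j(W) = ⅘ (j(W) = -4/(-5) = -4*(-⅕) = ⅘)
k = -40576 (k = -16067 - 24509 = -40576)
E(L) = 6 + √2*√L (E(L) = 6 + √(L + L) = 6 + √(2*L) = 6 + √2*√L)
C(S, P) = -17 (C(S, P) = 46 - 63 = -17)
(C(j(-9), E(3)) + 15923)*(k - 512) = (-17 + 15923)*(-40576 - 512) = 15906*(-41088) = -653545728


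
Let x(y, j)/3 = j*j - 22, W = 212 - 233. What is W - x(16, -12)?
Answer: -387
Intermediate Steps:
W = -21
x(y, j) = -66 + 3*j² (x(y, j) = 3*(j*j - 22) = 3*(j² - 22) = 3*(-22 + j²) = -66 + 3*j²)
W - x(16, -12) = -21 - (-66 + 3*(-12)²) = -21 - (-66 + 3*144) = -21 - (-66 + 432) = -21 - 1*366 = -21 - 366 = -387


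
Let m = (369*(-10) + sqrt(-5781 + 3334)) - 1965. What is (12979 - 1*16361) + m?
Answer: -9037 + I*sqrt(2447) ≈ -9037.0 + 49.467*I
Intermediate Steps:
m = -5655 + I*sqrt(2447) (m = (-3690 + sqrt(-2447)) - 1965 = (-3690 + I*sqrt(2447)) - 1965 = -5655 + I*sqrt(2447) ≈ -5655.0 + 49.467*I)
(12979 - 1*16361) + m = (12979 - 1*16361) + (-5655 + I*sqrt(2447)) = (12979 - 16361) + (-5655 + I*sqrt(2447)) = -3382 + (-5655 + I*sqrt(2447)) = -9037 + I*sqrt(2447)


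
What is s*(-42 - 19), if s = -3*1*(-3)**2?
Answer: 1647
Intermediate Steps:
s = -27 (s = -3*9 = -27)
s*(-42 - 19) = -27*(-42 - 19) = -27*(-61) = 1647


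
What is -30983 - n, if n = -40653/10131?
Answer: -104616040/3377 ≈ -30979.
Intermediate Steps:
n = -13551/3377 (n = -40653*1/10131 = -13551/3377 ≈ -4.0127)
-30983 - n = -30983 - 1*(-13551/3377) = -30983 + 13551/3377 = -104616040/3377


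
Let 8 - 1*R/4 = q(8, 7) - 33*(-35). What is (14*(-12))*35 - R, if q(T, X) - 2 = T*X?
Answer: -1060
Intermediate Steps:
q(T, X) = 2 + T*X
R = -4820 (R = 32 - 4*((2 + 8*7) - 33*(-35)) = 32 - 4*((2 + 56) + 1155) = 32 - 4*(58 + 1155) = 32 - 4*1213 = 32 - 4852 = -4820)
(14*(-12))*35 - R = (14*(-12))*35 - 1*(-4820) = -168*35 + 4820 = -5880 + 4820 = -1060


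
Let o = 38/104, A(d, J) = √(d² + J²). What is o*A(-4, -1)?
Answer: 19*√17/52 ≈ 1.5065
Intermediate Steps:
A(d, J) = √(J² + d²)
o = 19/52 (o = 38*(1/104) = 19/52 ≈ 0.36538)
o*A(-4, -1) = 19*√((-1)² + (-4)²)/52 = 19*√(1 + 16)/52 = 19*√17/52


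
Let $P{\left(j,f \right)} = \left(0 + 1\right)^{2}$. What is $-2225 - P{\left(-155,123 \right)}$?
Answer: $-2226$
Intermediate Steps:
$P{\left(j,f \right)} = 1$ ($P{\left(j,f \right)} = 1^{2} = 1$)
$-2225 - P{\left(-155,123 \right)} = -2225 - 1 = -2226$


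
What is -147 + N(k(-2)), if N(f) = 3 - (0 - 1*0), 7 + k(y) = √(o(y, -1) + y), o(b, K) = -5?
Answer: -144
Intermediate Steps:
k(y) = -7 + √(-5 + y)
N(f) = 3 (N(f) = 3 - (0 + 0) = 3 - 1*0 = 3 + 0 = 3)
-147 + N(k(-2)) = -147 + 3 = -144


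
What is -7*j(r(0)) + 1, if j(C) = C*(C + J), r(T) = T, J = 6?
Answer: 1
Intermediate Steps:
j(C) = C*(6 + C) (j(C) = C*(C + 6) = C*(6 + C))
-7*j(r(0)) + 1 = -0*(6 + 0) + 1 = -0*6 + 1 = -7*0 + 1 = 0 + 1 = 1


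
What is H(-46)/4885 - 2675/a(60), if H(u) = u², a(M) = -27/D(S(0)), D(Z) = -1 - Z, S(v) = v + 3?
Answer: -52212368/131895 ≈ -395.86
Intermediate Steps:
S(v) = 3 + v
a(M) = 27/4 (a(M) = -27/(-1 - (3 + 0)) = -27/(-1 - 1*3) = -27/(-1 - 3) = -27/(-4) = -27*(-¼) = 27/4)
H(-46)/4885 - 2675/a(60) = (-46)²/4885 - 2675/27/4 = 2116*(1/4885) - 2675*4/27 = 2116/4885 - 10700/27 = -52212368/131895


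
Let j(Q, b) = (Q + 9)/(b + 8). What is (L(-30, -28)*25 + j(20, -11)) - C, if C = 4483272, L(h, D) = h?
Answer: -13452095/3 ≈ -4.4840e+6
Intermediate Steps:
j(Q, b) = (9 + Q)/(8 + b)
(L(-30, -28)*25 + j(20, -11)) - C = (-30*25 + (9 + 20)/(8 - 11)) - 1*4483272 = (-750 + 29/(-3)) - 4483272 = (-750 - 1/3*29) - 4483272 = (-750 - 29/3) - 4483272 = -2279/3 - 4483272 = -13452095/3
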